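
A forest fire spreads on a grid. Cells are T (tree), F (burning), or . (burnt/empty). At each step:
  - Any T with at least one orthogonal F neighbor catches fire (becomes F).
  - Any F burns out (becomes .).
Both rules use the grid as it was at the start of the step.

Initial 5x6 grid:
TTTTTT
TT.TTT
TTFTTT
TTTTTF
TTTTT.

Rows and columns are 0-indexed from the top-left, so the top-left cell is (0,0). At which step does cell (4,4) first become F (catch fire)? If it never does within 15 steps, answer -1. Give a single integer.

Step 1: cell (4,4)='T' (+5 fires, +2 burnt)
Step 2: cell (4,4)='F' (+9 fires, +5 burnt)
  -> target ignites at step 2
Step 3: cell (4,4)='.' (+8 fires, +9 burnt)
Step 4: cell (4,4)='.' (+4 fires, +8 burnt)
Step 5: cell (4,4)='.' (+0 fires, +4 burnt)
  fire out at step 5

2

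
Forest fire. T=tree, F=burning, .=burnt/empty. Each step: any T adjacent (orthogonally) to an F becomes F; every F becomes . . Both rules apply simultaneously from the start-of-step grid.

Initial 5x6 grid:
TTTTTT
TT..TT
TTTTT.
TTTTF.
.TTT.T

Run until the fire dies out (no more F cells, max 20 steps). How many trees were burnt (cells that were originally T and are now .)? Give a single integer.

Step 1: +2 fires, +1 burnt (F count now 2)
Step 2: +4 fires, +2 burnt (F count now 4)
Step 3: +5 fires, +4 burnt (F count now 5)
Step 4: +5 fires, +5 burnt (F count now 5)
Step 5: +3 fires, +5 burnt (F count now 3)
Step 6: +2 fires, +3 burnt (F count now 2)
Step 7: +1 fires, +2 burnt (F count now 1)
Step 8: +0 fires, +1 burnt (F count now 0)
Fire out after step 8
Initially T: 23, now '.': 29
Total burnt (originally-T cells now '.'): 22

Answer: 22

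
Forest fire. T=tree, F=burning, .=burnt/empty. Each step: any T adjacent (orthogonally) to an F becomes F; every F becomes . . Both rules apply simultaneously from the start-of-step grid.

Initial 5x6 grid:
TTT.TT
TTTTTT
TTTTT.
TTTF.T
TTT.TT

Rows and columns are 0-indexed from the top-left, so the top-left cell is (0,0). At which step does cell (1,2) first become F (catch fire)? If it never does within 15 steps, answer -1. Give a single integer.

Step 1: cell (1,2)='T' (+2 fires, +1 burnt)
Step 2: cell (1,2)='T' (+5 fires, +2 burnt)
Step 3: cell (1,2)='F' (+5 fires, +5 burnt)
  -> target ignites at step 3
Step 4: cell (1,2)='.' (+6 fires, +5 burnt)
Step 5: cell (1,2)='.' (+3 fires, +6 burnt)
Step 6: cell (1,2)='.' (+1 fires, +3 burnt)
Step 7: cell (1,2)='.' (+0 fires, +1 burnt)
  fire out at step 7

3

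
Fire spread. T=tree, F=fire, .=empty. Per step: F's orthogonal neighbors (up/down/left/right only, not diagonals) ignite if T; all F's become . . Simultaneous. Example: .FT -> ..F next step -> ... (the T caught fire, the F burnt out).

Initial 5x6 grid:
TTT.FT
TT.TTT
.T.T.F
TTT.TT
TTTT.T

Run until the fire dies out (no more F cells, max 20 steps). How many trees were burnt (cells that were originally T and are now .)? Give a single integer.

Answer: 8

Derivation:
Step 1: +4 fires, +2 burnt (F count now 4)
Step 2: +3 fires, +4 burnt (F count now 3)
Step 3: +1 fires, +3 burnt (F count now 1)
Step 4: +0 fires, +1 burnt (F count now 0)
Fire out after step 4
Initially T: 21, now '.': 17
Total burnt (originally-T cells now '.'): 8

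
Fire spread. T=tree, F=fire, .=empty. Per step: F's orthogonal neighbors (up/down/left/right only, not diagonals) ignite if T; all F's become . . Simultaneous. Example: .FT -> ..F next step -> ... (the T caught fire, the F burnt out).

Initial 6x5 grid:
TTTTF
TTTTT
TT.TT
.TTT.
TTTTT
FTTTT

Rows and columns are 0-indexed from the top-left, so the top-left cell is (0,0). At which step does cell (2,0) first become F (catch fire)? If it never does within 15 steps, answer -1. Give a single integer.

Step 1: cell (2,0)='T' (+4 fires, +2 burnt)
Step 2: cell (2,0)='T' (+5 fires, +4 burnt)
Step 3: cell (2,0)='T' (+6 fires, +5 burnt)
Step 4: cell (2,0)='T' (+7 fires, +6 burnt)
Step 5: cell (2,0)='F' (+3 fires, +7 burnt)
  -> target ignites at step 5
Step 6: cell (2,0)='.' (+0 fires, +3 burnt)
  fire out at step 6

5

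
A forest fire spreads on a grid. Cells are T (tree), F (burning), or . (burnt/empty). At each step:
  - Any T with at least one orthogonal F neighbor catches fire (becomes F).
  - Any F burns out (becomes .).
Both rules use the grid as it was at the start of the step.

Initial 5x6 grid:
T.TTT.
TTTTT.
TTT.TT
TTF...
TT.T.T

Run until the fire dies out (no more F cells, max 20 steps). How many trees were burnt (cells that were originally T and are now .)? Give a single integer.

Answer: 18

Derivation:
Step 1: +2 fires, +1 burnt (F count now 2)
Step 2: +4 fires, +2 burnt (F count now 4)
Step 3: +5 fires, +4 burnt (F count now 5)
Step 4: +3 fires, +5 burnt (F count now 3)
Step 5: +3 fires, +3 burnt (F count now 3)
Step 6: +1 fires, +3 burnt (F count now 1)
Step 7: +0 fires, +1 burnt (F count now 0)
Fire out after step 7
Initially T: 20, now '.': 28
Total burnt (originally-T cells now '.'): 18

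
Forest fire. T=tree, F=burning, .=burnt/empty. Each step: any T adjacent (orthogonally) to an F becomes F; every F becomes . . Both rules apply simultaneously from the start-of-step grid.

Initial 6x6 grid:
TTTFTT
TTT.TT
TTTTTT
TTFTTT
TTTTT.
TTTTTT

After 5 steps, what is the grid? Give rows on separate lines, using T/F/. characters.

Step 1: 6 trees catch fire, 2 burn out
  TTF.FT
  TTT.TT
  TTFTTT
  TF.FTT
  TTFTT.
  TTTTTT
Step 2: 11 trees catch fire, 6 burn out
  TF...F
  TTF.FT
  TF.FTT
  F...FT
  TF.FT.
  TTFTTT
Step 3: 10 trees catch fire, 11 burn out
  F.....
  TF...F
  F...FT
  .....F
  F...F.
  TF.FTT
Step 4: 4 trees catch fire, 10 burn out
  ......
  F.....
  .....F
  ......
  ......
  F...FT
Step 5: 1 trees catch fire, 4 burn out
  ......
  ......
  ......
  ......
  ......
  .....F

......
......
......
......
......
.....F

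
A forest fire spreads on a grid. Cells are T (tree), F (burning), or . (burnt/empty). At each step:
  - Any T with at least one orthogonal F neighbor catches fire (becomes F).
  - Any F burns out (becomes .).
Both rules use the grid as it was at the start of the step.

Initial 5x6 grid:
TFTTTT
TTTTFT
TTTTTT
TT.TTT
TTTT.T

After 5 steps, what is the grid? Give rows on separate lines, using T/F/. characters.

Step 1: 7 trees catch fire, 2 burn out
  F.FTFT
  TFTF.F
  TTTTFT
  TT.TTT
  TTTT.T
Step 2: 8 trees catch fire, 7 burn out
  ...F.F
  F.F...
  TFTF.F
  TT.TFT
  TTTT.T
Step 3: 5 trees catch fire, 8 burn out
  ......
  ......
  F.F...
  TF.F.F
  TTTT.T
Step 4: 4 trees catch fire, 5 burn out
  ......
  ......
  ......
  F.....
  TFTF.F
Step 5: 2 trees catch fire, 4 burn out
  ......
  ......
  ......
  ......
  F.F...

......
......
......
......
F.F...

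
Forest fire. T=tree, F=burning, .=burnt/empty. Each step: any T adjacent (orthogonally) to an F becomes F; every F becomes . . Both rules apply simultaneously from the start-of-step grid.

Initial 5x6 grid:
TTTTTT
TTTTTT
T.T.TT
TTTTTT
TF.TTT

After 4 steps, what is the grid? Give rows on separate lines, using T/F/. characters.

Step 1: 2 trees catch fire, 1 burn out
  TTTTTT
  TTTTTT
  T.T.TT
  TFTTTT
  F..TTT
Step 2: 2 trees catch fire, 2 burn out
  TTTTTT
  TTTTTT
  T.T.TT
  F.FTTT
  ...TTT
Step 3: 3 trees catch fire, 2 burn out
  TTTTTT
  TTTTTT
  F.F.TT
  ...FTT
  ...TTT
Step 4: 4 trees catch fire, 3 burn out
  TTTTTT
  FTFTTT
  ....TT
  ....FT
  ...FTT

TTTTTT
FTFTTT
....TT
....FT
...FTT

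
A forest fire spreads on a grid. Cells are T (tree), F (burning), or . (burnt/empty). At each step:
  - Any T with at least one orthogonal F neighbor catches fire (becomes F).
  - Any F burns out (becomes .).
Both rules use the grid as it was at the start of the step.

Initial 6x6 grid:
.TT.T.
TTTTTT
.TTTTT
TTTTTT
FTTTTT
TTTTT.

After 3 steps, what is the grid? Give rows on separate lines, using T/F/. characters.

Step 1: 3 trees catch fire, 1 burn out
  .TT.T.
  TTTTTT
  .TTTTT
  FTTTTT
  .FTTTT
  FTTTT.
Step 2: 3 trees catch fire, 3 burn out
  .TT.T.
  TTTTTT
  .TTTTT
  .FTTTT
  ..FTTT
  .FTTT.
Step 3: 4 trees catch fire, 3 burn out
  .TT.T.
  TTTTTT
  .FTTTT
  ..FTTT
  ...FTT
  ..FTT.

.TT.T.
TTTTTT
.FTTTT
..FTTT
...FTT
..FTT.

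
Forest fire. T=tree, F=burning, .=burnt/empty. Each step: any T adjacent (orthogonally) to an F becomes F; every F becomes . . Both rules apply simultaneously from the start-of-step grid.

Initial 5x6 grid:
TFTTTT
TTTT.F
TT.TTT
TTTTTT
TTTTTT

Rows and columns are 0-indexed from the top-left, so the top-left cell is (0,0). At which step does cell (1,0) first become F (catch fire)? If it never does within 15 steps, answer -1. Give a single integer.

Step 1: cell (1,0)='T' (+5 fires, +2 burnt)
Step 2: cell (1,0)='F' (+7 fires, +5 burnt)
  -> target ignites at step 2
Step 3: cell (1,0)='.' (+6 fires, +7 burnt)
Step 4: cell (1,0)='.' (+5 fires, +6 burnt)
Step 5: cell (1,0)='.' (+3 fires, +5 burnt)
Step 6: cell (1,0)='.' (+0 fires, +3 burnt)
  fire out at step 6

2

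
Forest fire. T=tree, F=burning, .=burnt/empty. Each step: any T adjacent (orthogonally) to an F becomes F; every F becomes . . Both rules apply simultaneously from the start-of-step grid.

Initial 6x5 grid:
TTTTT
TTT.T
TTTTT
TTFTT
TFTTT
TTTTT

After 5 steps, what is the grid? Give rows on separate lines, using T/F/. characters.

Step 1: 6 trees catch fire, 2 burn out
  TTTTT
  TTT.T
  TTFTT
  TF.FT
  F.FTT
  TFTTT
Step 2: 8 trees catch fire, 6 burn out
  TTTTT
  TTF.T
  TF.FT
  F...F
  ...FT
  F.FTT
Step 3: 6 trees catch fire, 8 burn out
  TTFTT
  TF..T
  F...F
  .....
  ....F
  ...FT
Step 4: 5 trees catch fire, 6 burn out
  TF.FT
  F...F
  .....
  .....
  .....
  ....F
Step 5: 2 trees catch fire, 5 burn out
  F...F
  .....
  .....
  .....
  .....
  .....

F...F
.....
.....
.....
.....
.....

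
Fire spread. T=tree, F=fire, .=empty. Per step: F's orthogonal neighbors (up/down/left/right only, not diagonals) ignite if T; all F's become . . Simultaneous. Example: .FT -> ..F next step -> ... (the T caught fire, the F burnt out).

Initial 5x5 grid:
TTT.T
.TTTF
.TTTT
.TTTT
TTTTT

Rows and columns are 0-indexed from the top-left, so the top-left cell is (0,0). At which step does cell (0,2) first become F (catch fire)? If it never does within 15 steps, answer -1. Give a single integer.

Step 1: cell (0,2)='T' (+3 fires, +1 burnt)
Step 2: cell (0,2)='T' (+3 fires, +3 burnt)
Step 3: cell (0,2)='F' (+5 fires, +3 burnt)
  -> target ignites at step 3
Step 4: cell (0,2)='.' (+4 fires, +5 burnt)
Step 5: cell (0,2)='.' (+3 fires, +4 burnt)
Step 6: cell (0,2)='.' (+1 fires, +3 burnt)
Step 7: cell (0,2)='.' (+1 fires, +1 burnt)
Step 8: cell (0,2)='.' (+0 fires, +1 burnt)
  fire out at step 8

3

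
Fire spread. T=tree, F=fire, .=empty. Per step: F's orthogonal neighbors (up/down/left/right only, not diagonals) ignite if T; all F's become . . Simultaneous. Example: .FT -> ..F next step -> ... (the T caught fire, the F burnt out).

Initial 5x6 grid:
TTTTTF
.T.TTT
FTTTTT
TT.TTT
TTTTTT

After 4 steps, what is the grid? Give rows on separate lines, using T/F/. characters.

Step 1: 4 trees catch fire, 2 burn out
  TTTTF.
  .T.TTF
  .FTTTT
  FT.TTT
  TTTTTT
Step 2: 7 trees catch fire, 4 burn out
  TTTF..
  .F.TF.
  ..FTTF
  .F.TTT
  FTTTTT
Step 3: 7 trees catch fire, 7 burn out
  TFF...
  ...F..
  ...FF.
  ...TTF
  .FTTTT
Step 4: 5 trees catch fire, 7 burn out
  F.....
  ......
  ......
  ...FF.
  ..FTTF

F.....
......
......
...FF.
..FTTF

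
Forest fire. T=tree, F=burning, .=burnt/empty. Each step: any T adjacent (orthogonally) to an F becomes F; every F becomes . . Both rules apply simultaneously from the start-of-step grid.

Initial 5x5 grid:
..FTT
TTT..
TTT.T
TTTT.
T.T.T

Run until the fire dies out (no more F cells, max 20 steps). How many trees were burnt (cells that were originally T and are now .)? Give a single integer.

Answer: 14

Derivation:
Step 1: +2 fires, +1 burnt (F count now 2)
Step 2: +3 fires, +2 burnt (F count now 3)
Step 3: +3 fires, +3 burnt (F count now 3)
Step 4: +4 fires, +3 burnt (F count now 4)
Step 5: +1 fires, +4 burnt (F count now 1)
Step 6: +1 fires, +1 burnt (F count now 1)
Step 7: +0 fires, +1 burnt (F count now 0)
Fire out after step 7
Initially T: 16, now '.': 23
Total burnt (originally-T cells now '.'): 14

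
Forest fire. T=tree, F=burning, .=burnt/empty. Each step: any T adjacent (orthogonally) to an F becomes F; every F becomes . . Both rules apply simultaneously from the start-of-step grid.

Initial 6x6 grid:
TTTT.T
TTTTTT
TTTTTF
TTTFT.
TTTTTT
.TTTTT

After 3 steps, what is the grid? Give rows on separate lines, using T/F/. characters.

Step 1: 6 trees catch fire, 2 burn out
  TTTT.T
  TTTTTF
  TTTFF.
  TTF.F.
  TTTFTT
  .TTTTT
Step 2: 8 trees catch fire, 6 burn out
  TTTT.F
  TTTFF.
  TTF...
  TF....
  TTF.FT
  .TTFTT
Step 3: 8 trees catch fire, 8 burn out
  TTTF..
  TTF...
  TF....
  F.....
  TF...F
  .TF.FT

TTTF..
TTF...
TF....
F.....
TF...F
.TF.FT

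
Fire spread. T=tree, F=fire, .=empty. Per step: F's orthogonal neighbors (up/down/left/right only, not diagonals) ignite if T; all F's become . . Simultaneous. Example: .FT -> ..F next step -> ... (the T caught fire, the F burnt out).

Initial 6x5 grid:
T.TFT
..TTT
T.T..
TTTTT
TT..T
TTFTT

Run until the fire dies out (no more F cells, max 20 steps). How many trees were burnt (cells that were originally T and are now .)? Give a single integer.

Answer: 19

Derivation:
Step 1: +5 fires, +2 burnt (F count now 5)
Step 2: +5 fires, +5 burnt (F count now 5)
Step 3: +4 fires, +5 burnt (F count now 4)
Step 4: +3 fires, +4 burnt (F count now 3)
Step 5: +2 fires, +3 burnt (F count now 2)
Step 6: +0 fires, +2 burnt (F count now 0)
Fire out after step 6
Initially T: 20, now '.': 29
Total burnt (originally-T cells now '.'): 19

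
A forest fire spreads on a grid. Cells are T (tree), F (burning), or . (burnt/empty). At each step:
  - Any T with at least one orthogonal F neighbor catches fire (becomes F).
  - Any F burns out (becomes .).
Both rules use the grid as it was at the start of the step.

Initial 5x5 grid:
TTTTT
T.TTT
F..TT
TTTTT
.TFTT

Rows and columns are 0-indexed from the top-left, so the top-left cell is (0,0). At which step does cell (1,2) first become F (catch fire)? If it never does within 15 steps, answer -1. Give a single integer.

Step 1: cell (1,2)='T' (+5 fires, +2 burnt)
Step 2: cell (1,2)='T' (+4 fires, +5 burnt)
Step 3: cell (1,2)='T' (+3 fires, +4 burnt)
Step 4: cell (1,2)='T' (+3 fires, +3 burnt)
Step 5: cell (1,2)='F' (+3 fires, +3 burnt)
  -> target ignites at step 5
Step 6: cell (1,2)='.' (+1 fires, +3 burnt)
Step 7: cell (1,2)='.' (+0 fires, +1 burnt)
  fire out at step 7

5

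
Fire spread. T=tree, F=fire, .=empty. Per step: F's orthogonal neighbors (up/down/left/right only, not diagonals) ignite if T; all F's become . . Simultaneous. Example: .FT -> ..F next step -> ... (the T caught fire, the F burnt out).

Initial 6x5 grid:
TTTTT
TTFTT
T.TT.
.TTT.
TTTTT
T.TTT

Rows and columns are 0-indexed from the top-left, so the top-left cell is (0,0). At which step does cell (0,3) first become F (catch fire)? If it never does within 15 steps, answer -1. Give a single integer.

Step 1: cell (0,3)='T' (+4 fires, +1 burnt)
Step 2: cell (0,3)='F' (+6 fires, +4 burnt)
  -> target ignites at step 2
Step 3: cell (0,3)='.' (+6 fires, +6 burnt)
Step 4: cell (0,3)='.' (+3 fires, +6 burnt)
Step 5: cell (0,3)='.' (+3 fires, +3 burnt)
Step 6: cell (0,3)='.' (+2 fires, +3 burnt)
Step 7: cell (0,3)='.' (+0 fires, +2 burnt)
  fire out at step 7

2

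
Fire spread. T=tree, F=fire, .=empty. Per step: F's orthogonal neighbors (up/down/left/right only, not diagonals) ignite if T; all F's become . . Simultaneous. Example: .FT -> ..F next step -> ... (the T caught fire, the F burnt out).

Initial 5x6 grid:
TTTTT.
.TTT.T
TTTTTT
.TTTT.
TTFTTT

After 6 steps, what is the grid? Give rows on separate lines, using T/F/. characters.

Step 1: 3 trees catch fire, 1 burn out
  TTTTT.
  .TTT.T
  TTTTTT
  .TFTT.
  TF.FTT
Step 2: 5 trees catch fire, 3 burn out
  TTTTT.
  .TTT.T
  TTFTTT
  .F.FT.
  F...FT
Step 3: 5 trees catch fire, 5 burn out
  TTTTT.
  .TFT.T
  TF.FTT
  ....F.
  .....F
Step 4: 5 trees catch fire, 5 burn out
  TTFTT.
  .F.F.T
  F...FT
  ......
  ......
Step 5: 3 trees catch fire, 5 burn out
  TF.FT.
  .....T
  .....F
  ......
  ......
Step 6: 3 trees catch fire, 3 burn out
  F...F.
  .....F
  ......
  ......
  ......

F...F.
.....F
......
......
......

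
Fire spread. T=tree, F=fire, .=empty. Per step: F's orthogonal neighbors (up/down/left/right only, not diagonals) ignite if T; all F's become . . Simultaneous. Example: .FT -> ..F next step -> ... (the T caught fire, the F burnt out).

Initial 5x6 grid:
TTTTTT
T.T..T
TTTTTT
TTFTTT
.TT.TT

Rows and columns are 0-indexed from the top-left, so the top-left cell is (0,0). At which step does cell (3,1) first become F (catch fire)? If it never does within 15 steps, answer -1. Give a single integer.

Step 1: cell (3,1)='F' (+4 fires, +1 burnt)
  -> target ignites at step 1
Step 2: cell (3,1)='.' (+6 fires, +4 burnt)
Step 3: cell (3,1)='.' (+5 fires, +6 burnt)
Step 4: cell (3,1)='.' (+5 fires, +5 burnt)
Step 5: cell (3,1)='.' (+3 fires, +5 burnt)
Step 6: cell (3,1)='.' (+1 fires, +3 burnt)
Step 7: cell (3,1)='.' (+0 fires, +1 burnt)
  fire out at step 7

1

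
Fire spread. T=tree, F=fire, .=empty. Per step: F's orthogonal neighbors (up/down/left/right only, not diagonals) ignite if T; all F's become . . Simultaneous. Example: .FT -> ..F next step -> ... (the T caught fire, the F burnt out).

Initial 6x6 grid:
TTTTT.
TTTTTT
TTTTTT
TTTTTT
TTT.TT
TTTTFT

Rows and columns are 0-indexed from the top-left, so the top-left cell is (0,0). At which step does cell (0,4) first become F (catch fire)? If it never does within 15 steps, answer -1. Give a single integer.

Step 1: cell (0,4)='T' (+3 fires, +1 burnt)
Step 2: cell (0,4)='T' (+3 fires, +3 burnt)
Step 3: cell (0,4)='T' (+5 fires, +3 burnt)
Step 4: cell (0,4)='T' (+6 fires, +5 burnt)
Step 5: cell (0,4)='F' (+6 fires, +6 burnt)
  -> target ignites at step 5
Step 6: cell (0,4)='.' (+4 fires, +6 burnt)
Step 7: cell (0,4)='.' (+3 fires, +4 burnt)
Step 8: cell (0,4)='.' (+2 fires, +3 burnt)
Step 9: cell (0,4)='.' (+1 fires, +2 burnt)
Step 10: cell (0,4)='.' (+0 fires, +1 burnt)
  fire out at step 10

5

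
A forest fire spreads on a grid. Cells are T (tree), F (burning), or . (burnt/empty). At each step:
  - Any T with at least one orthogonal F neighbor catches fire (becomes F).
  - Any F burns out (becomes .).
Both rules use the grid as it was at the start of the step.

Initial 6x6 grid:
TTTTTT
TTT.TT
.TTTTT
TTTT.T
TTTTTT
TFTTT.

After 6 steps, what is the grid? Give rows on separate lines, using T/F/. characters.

Step 1: 3 trees catch fire, 1 burn out
  TTTTTT
  TTT.TT
  .TTTTT
  TTTT.T
  TFTTTT
  F.FTT.
Step 2: 4 trees catch fire, 3 burn out
  TTTTTT
  TTT.TT
  .TTTTT
  TFTT.T
  F.FTTT
  ...FT.
Step 3: 5 trees catch fire, 4 burn out
  TTTTTT
  TTT.TT
  .FTTTT
  F.FT.T
  ...FTT
  ....F.
Step 4: 4 trees catch fire, 5 burn out
  TTTTTT
  TFT.TT
  ..FTTT
  ...F.T
  ....FT
  ......
Step 5: 5 trees catch fire, 4 burn out
  TFTTTT
  F.F.TT
  ...FTT
  .....T
  .....F
  ......
Step 6: 4 trees catch fire, 5 burn out
  F.FTTT
  ....TT
  ....FT
  .....F
  ......
  ......

F.FTTT
....TT
....FT
.....F
......
......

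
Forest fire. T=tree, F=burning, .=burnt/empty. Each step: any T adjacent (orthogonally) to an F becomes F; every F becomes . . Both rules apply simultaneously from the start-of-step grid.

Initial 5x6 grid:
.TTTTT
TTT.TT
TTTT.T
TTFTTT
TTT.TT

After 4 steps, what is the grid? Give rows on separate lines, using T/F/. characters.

Step 1: 4 trees catch fire, 1 burn out
  .TTTTT
  TTT.TT
  TTFT.T
  TF.FTT
  TTF.TT
Step 2: 6 trees catch fire, 4 burn out
  .TTTTT
  TTF.TT
  TF.F.T
  F...FT
  TF..TT
Step 3: 6 trees catch fire, 6 burn out
  .TFTTT
  TF..TT
  F....T
  .....F
  F...FT
Step 4: 5 trees catch fire, 6 burn out
  .F.FTT
  F...TT
  .....F
  ......
  .....F

.F.FTT
F...TT
.....F
......
.....F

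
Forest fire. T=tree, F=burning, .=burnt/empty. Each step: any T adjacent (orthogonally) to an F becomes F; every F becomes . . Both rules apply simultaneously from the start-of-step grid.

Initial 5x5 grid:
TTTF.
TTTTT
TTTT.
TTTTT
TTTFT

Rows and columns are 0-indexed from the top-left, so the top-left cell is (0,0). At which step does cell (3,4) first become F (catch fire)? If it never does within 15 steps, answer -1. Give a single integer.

Step 1: cell (3,4)='T' (+5 fires, +2 burnt)
Step 2: cell (3,4)='F' (+7 fires, +5 burnt)
  -> target ignites at step 2
Step 3: cell (3,4)='.' (+5 fires, +7 burnt)
Step 4: cell (3,4)='.' (+3 fires, +5 burnt)
Step 5: cell (3,4)='.' (+1 fires, +3 burnt)
Step 6: cell (3,4)='.' (+0 fires, +1 burnt)
  fire out at step 6

2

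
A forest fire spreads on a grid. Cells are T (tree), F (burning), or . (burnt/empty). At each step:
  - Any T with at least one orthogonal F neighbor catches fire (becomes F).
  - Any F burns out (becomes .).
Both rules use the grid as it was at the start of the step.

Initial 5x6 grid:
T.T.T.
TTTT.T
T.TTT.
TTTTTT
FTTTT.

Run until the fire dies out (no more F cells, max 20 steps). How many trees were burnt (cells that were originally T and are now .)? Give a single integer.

Answer: 20

Derivation:
Step 1: +2 fires, +1 burnt (F count now 2)
Step 2: +3 fires, +2 burnt (F count now 3)
Step 3: +3 fires, +3 burnt (F count now 3)
Step 4: +5 fires, +3 burnt (F count now 5)
Step 5: +3 fires, +5 burnt (F count now 3)
Step 6: +4 fires, +3 burnt (F count now 4)
Step 7: +0 fires, +4 burnt (F count now 0)
Fire out after step 7
Initially T: 22, now '.': 28
Total burnt (originally-T cells now '.'): 20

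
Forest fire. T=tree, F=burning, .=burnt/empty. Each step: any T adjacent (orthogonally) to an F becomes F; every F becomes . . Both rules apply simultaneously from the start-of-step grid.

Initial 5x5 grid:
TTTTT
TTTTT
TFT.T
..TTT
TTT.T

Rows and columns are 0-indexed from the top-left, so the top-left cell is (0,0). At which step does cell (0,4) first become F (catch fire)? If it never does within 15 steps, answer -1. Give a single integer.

Step 1: cell (0,4)='T' (+3 fires, +1 burnt)
Step 2: cell (0,4)='T' (+4 fires, +3 burnt)
Step 3: cell (0,4)='T' (+5 fires, +4 burnt)
Step 4: cell (0,4)='T' (+4 fires, +5 burnt)
Step 5: cell (0,4)='F' (+4 fires, +4 burnt)
  -> target ignites at step 5
Step 6: cell (0,4)='.' (+0 fires, +4 burnt)
  fire out at step 6

5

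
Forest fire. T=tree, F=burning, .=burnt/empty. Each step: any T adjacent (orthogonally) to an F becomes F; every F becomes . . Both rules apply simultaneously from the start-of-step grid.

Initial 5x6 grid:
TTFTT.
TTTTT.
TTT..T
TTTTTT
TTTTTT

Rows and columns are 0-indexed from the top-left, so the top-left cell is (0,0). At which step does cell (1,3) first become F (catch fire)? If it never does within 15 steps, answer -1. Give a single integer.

Step 1: cell (1,3)='T' (+3 fires, +1 burnt)
Step 2: cell (1,3)='F' (+5 fires, +3 burnt)
  -> target ignites at step 2
Step 3: cell (1,3)='.' (+4 fires, +5 burnt)
Step 4: cell (1,3)='.' (+4 fires, +4 burnt)
Step 5: cell (1,3)='.' (+4 fires, +4 burnt)
Step 6: cell (1,3)='.' (+3 fires, +4 burnt)
Step 7: cell (1,3)='.' (+2 fires, +3 burnt)
Step 8: cell (1,3)='.' (+0 fires, +2 burnt)
  fire out at step 8

2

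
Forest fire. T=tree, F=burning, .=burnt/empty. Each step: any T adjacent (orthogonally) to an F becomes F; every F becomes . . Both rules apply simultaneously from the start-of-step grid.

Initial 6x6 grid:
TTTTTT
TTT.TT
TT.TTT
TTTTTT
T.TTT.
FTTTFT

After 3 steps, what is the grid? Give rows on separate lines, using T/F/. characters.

Step 1: 5 trees catch fire, 2 burn out
  TTTTTT
  TTT.TT
  TT.TTT
  TTTTTT
  F.TTF.
  .FTF.F
Step 2: 4 trees catch fire, 5 burn out
  TTTTTT
  TTT.TT
  TT.TTT
  FTTTFT
  ..TF..
  ..F...
Step 3: 6 trees catch fire, 4 burn out
  TTTTTT
  TTT.TT
  FT.TFT
  .FTF.F
  ..F...
  ......

TTTTTT
TTT.TT
FT.TFT
.FTF.F
..F...
......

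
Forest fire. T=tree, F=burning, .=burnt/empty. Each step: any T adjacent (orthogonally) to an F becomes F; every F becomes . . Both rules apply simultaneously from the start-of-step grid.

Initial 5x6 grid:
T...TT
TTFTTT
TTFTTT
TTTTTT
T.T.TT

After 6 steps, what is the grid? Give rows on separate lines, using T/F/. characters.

Step 1: 5 trees catch fire, 2 burn out
  T...TT
  TF.FTT
  TF.FTT
  TTFTTT
  T.T.TT
Step 2: 7 trees catch fire, 5 burn out
  T...TT
  F...FT
  F...FT
  TF.FTT
  T.F.TT
Step 3: 6 trees catch fire, 7 burn out
  F...FT
  .....F
  .....F
  F...FT
  T...TT
Step 4: 4 trees catch fire, 6 burn out
  .....F
  ......
  ......
  .....F
  F...FT
Step 5: 1 trees catch fire, 4 burn out
  ......
  ......
  ......
  ......
  .....F
Step 6: 0 trees catch fire, 1 burn out
  ......
  ......
  ......
  ......
  ......

......
......
......
......
......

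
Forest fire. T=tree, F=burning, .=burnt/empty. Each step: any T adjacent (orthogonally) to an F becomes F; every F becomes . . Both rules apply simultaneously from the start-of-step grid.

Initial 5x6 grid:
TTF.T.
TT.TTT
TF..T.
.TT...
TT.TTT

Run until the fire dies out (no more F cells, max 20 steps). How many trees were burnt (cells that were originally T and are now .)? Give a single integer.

Step 1: +4 fires, +2 burnt (F count now 4)
Step 2: +4 fires, +4 burnt (F count now 4)
Step 3: +1 fires, +4 burnt (F count now 1)
Step 4: +0 fires, +1 burnt (F count now 0)
Fire out after step 4
Initially T: 17, now '.': 22
Total burnt (originally-T cells now '.'): 9

Answer: 9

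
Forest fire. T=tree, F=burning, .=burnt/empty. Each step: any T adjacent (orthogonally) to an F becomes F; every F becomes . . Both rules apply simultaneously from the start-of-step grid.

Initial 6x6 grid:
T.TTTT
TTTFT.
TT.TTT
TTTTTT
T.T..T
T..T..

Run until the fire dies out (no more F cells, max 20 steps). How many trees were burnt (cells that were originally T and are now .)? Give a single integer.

Step 1: +4 fires, +1 burnt (F count now 4)
Step 2: +5 fires, +4 burnt (F count now 5)
Step 3: +6 fires, +5 burnt (F count now 6)
Step 4: +5 fires, +6 burnt (F count now 5)
Step 5: +2 fires, +5 burnt (F count now 2)
Step 6: +1 fires, +2 burnt (F count now 1)
Step 7: +1 fires, +1 burnt (F count now 1)
Step 8: +0 fires, +1 burnt (F count now 0)
Fire out after step 8
Initially T: 25, now '.': 35
Total burnt (originally-T cells now '.'): 24

Answer: 24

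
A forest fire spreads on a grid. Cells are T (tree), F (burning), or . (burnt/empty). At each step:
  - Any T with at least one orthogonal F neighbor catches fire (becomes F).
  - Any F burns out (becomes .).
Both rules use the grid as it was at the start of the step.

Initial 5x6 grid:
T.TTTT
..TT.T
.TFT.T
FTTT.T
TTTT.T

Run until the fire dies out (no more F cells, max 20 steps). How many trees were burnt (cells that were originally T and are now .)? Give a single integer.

Answer: 19

Derivation:
Step 1: +6 fires, +2 burnt (F count now 6)
Step 2: +5 fires, +6 burnt (F count now 5)
Step 3: +2 fires, +5 burnt (F count now 2)
Step 4: +1 fires, +2 burnt (F count now 1)
Step 5: +1 fires, +1 burnt (F count now 1)
Step 6: +1 fires, +1 burnt (F count now 1)
Step 7: +1 fires, +1 burnt (F count now 1)
Step 8: +1 fires, +1 burnt (F count now 1)
Step 9: +1 fires, +1 burnt (F count now 1)
Step 10: +0 fires, +1 burnt (F count now 0)
Fire out after step 10
Initially T: 20, now '.': 29
Total burnt (originally-T cells now '.'): 19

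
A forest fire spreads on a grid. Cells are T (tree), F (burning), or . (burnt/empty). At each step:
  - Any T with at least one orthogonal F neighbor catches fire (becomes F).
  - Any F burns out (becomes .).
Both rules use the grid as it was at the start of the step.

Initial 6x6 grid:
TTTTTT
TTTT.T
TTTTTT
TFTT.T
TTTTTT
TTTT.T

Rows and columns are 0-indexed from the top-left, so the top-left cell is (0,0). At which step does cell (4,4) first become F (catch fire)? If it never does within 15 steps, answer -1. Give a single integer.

Step 1: cell (4,4)='T' (+4 fires, +1 burnt)
Step 2: cell (4,4)='T' (+7 fires, +4 burnt)
Step 3: cell (4,4)='T' (+7 fires, +7 burnt)
Step 4: cell (4,4)='F' (+6 fires, +7 burnt)
  -> target ignites at step 4
Step 5: cell (4,4)='.' (+3 fires, +6 burnt)
Step 6: cell (4,4)='.' (+4 fires, +3 burnt)
Step 7: cell (4,4)='.' (+1 fires, +4 burnt)
Step 8: cell (4,4)='.' (+0 fires, +1 burnt)
  fire out at step 8

4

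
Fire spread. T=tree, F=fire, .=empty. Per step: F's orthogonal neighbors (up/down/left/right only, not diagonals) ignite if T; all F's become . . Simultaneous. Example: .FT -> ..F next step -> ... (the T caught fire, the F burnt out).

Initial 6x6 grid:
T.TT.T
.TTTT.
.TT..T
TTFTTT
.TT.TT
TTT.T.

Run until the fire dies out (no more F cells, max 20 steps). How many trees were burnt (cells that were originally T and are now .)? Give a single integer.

Answer: 22

Derivation:
Step 1: +4 fires, +1 burnt (F count now 4)
Step 2: +6 fires, +4 burnt (F count now 6)
Step 3: +6 fires, +6 burnt (F count now 6)
Step 4: +6 fires, +6 burnt (F count now 6)
Step 5: +0 fires, +6 burnt (F count now 0)
Fire out after step 5
Initially T: 24, now '.': 34
Total burnt (originally-T cells now '.'): 22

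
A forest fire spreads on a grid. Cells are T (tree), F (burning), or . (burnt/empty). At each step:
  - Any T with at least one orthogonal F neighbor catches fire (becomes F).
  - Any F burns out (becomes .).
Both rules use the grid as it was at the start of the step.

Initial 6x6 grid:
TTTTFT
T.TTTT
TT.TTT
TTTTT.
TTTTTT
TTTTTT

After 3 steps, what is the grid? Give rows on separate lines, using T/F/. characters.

Step 1: 3 trees catch fire, 1 burn out
  TTTF.F
  T.TTFT
  TT.TTT
  TTTTT.
  TTTTTT
  TTTTTT
Step 2: 4 trees catch fire, 3 burn out
  TTF...
  T.TF.F
  TT.TFT
  TTTTT.
  TTTTTT
  TTTTTT
Step 3: 5 trees catch fire, 4 burn out
  TF....
  T.F...
  TT.F.F
  TTTTF.
  TTTTTT
  TTTTTT

TF....
T.F...
TT.F.F
TTTTF.
TTTTTT
TTTTTT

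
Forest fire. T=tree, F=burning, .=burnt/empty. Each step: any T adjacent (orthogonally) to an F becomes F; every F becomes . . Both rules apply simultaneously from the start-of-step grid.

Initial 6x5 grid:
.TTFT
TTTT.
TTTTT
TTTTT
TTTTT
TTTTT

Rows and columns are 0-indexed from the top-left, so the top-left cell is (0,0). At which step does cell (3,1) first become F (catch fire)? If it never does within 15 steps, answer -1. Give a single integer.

Step 1: cell (3,1)='T' (+3 fires, +1 burnt)
Step 2: cell (3,1)='T' (+3 fires, +3 burnt)
Step 3: cell (3,1)='T' (+4 fires, +3 burnt)
Step 4: cell (3,1)='T' (+5 fires, +4 burnt)
Step 5: cell (3,1)='F' (+5 fires, +5 burnt)
  -> target ignites at step 5
Step 6: cell (3,1)='.' (+4 fires, +5 burnt)
Step 7: cell (3,1)='.' (+2 fires, +4 burnt)
Step 8: cell (3,1)='.' (+1 fires, +2 burnt)
Step 9: cell (3,1)='.' (+0 fires, +1 burnt)
  fire out at step 9

5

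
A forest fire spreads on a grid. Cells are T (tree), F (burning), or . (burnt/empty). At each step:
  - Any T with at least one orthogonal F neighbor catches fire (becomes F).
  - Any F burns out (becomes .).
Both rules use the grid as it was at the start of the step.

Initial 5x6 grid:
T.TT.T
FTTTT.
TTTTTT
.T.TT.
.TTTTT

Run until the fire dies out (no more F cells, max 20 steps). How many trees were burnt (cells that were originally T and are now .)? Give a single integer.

Step 1: +3 fires, +1 burnt (F count now 3)
Step 2: +2 fires, +3 burnt (F count now 2)
Step 3: +4 fires, +2 burnt (F count now 4)
Step 4: +4 fires, +4 burnt (F count now 4)
Step 5: +3 fires, +4 burnt (F count now 3)
Step 6: +3 fires, +3 burnt (F count now 3)
Step 7: +1 fires, +3 burnt (F count now 1)
Step 8: +1 fires, +1 burnt (F count now 1)
Step 9: +0 fires, +1 burnt (F count now 0)
Fire out after step 9
Initially T: 22, now '.': 29
Total burnt (originally-T cells now '.'): 21

Answer: 21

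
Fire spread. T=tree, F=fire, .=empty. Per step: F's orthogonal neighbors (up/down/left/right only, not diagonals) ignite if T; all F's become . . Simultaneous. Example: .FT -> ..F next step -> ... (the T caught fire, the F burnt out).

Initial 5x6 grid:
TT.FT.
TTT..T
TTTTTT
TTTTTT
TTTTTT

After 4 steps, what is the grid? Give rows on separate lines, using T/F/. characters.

Step 1: 1 trees catch fire, 1 burn out
  TT..F.
  TTT..T
  TTTTTT
  TTTTTT
  TTTTTT
Step 2: 0 trees catch fire, 1 burn out
  TT....
  TTT..T
  TTTTTT
  TTTTTT
  TTTTTT
Step 3: 0 trees catch fire, 0 burn out
  TT....
  TTT..T
  TTTTTT
  TTTTTT
  TTTTTT
Step 4: 0 trees catch fire, 0 burn out
  TT....
  TTT..T
  TTTTTT
  TTTTTT
  TTTTTT

TT....
TTT..T
TTTTTT
TTTTTT
TTTTTT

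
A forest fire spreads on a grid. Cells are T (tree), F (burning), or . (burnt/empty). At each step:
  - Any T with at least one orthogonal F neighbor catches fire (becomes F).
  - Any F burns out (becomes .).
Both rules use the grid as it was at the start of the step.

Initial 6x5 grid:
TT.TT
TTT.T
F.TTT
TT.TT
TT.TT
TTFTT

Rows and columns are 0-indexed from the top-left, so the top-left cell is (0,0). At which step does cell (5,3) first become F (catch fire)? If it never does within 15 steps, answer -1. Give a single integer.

Step 1: cell (5,3)='F' (+4 fires, +2 burnt)
  -> target ignites at step 1
Step 2: cell (5,3)='.' (+8 fires, +4 burnt)
Step 3: cell (5,3)='.' (+4 fires, +8 burnt)
Step 4: cell (5,3)='.' (+3 fires, +4 burnt)
Step 5: cell (5,3)='.' (+1 fires, +3 burnt)
Step 6: cell (5,3)='.' (+1 fires, +1 burnt)
Step 7: cell (5,3)='.' (+1 fires, +1 burnt)
Step 8: cell (5,3)='.' (+1 fires, +1 burnt)
Step 9: cell (5,3)='.' (+0 fires, +1 burnt)
  fire out at step 9

1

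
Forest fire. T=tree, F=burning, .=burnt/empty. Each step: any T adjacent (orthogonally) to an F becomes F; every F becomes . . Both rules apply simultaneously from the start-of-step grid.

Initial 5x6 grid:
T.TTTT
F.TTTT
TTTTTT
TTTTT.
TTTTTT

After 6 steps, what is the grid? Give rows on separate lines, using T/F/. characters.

Step 1: 2 trees catch fire, 1 burn out
  F.TTTT
  ..TTTT
  FTTTTT
  TTTTT.
  TTTTTT
Step 2: 2 trees catch fire, 2 burn out
  ..TTTT
  ..TTTT
  .FTTTT
  FTTTT.
  TTTTTT
Step 3: 3 trees catch fire, 2 burn out
  ..TTTT
  ..TTTT
  ..FTTT
  .FTTT.
  FTTTTT
Step 4: 4 trees catch fire, 3 burn out
  ..TTTT
  ..FTTT
  ...FTT
  ..FTT.
  .FTTTT
Step 5: 5 trees catch fire, 4 burn out
  ..FTTT
  ...FTT
  ....FT
  ...FT.
  ..FTTT
Step 6: 5 trees catch fire, 5 burn out
  ...FTT
  ....FT
  .....F
  ....F.
  ...FTT

...FTT
....FT
.....F
....F.
...FTT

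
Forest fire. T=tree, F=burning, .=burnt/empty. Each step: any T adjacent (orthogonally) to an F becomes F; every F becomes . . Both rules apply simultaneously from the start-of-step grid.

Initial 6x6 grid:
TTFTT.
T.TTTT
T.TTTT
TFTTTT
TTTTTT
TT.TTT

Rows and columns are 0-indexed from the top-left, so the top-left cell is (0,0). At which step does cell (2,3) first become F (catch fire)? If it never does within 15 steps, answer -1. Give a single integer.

Step 1: cell (2,3)='T' (+6 fires, +2 burnt)
Step 2: cell (2,3)='T' (+9 fires, +6 burnt)
Step 3: cell (2,3)='F' (+6 fires, +9 burnt)
  -> target ignites at step 3
Step 4: cell (2,3)='.' (+5 fires, +6 burnt)
Step 5: cell (2,3)='.' (+3 fires, +5 burnt)
Step 6: cell (2,3)='.' (+1 fires, +3 burnt)
Step 7: cell (2,3)='.' (+0 fires, +1 burnt)
  fire out at step 7

3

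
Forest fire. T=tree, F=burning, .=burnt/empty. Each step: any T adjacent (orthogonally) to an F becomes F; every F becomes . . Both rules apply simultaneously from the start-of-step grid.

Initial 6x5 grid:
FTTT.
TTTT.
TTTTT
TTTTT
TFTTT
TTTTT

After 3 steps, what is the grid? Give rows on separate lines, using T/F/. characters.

Step 1: 6 trees catch fire, 2 burn out
  .FTT.
  FTTT.
  TTTTT
  TFTTT
  F.FTT
  TFTTT
Step 2: 9 trees catch fire, 6 burn out
  ..FT.
  .FTT.
  FFTTT
  F.FTT
  ...FT
  F.FTT
Step 3: 6 trees catch fire, 9 burn out
  ...F.
  ..FT.
  ..FTT
  ...FT
  ....F
  ...FT

...F.
..FT.
..FTT
...FT
....F
...FT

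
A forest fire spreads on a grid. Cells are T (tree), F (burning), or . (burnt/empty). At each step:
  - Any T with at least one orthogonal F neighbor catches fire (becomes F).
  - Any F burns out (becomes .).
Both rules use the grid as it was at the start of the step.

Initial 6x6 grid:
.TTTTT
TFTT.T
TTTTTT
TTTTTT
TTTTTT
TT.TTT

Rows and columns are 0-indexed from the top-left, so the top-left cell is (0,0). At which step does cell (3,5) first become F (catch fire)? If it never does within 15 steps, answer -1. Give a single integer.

Step 1: cell (3,5)='T' (+4 fires, +1 burnt)
Step 2: cell (3,5)='T' (+5 fires, +4 burnt)
Step 3: cell (3,5)='T' (+5 fires, +5 burnt)
Step 4: cell (3,5)='T' (+6 fires, +5 burnt)
Step 5: cell (3,5)='T' (+5 fires, +6 burnt)
Step 6: cell (3,5)='F' (+4 fires, +5 burnt)
  -> target ignites at step 6
Step 7: cell (3,5)='.' (+2 fires, +4 burnt)
Step 8: cell (3,5)='.' (+1 fires, +2 burnt)
Step 9: cell (3,5)='.' (+0 fires, +1 burnt)
  fire out at step 9

6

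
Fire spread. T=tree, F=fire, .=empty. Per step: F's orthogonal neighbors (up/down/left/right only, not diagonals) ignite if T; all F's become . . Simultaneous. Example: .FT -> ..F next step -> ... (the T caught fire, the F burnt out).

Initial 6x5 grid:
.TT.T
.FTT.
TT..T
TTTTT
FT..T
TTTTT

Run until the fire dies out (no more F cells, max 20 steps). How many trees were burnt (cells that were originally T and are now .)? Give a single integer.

Step 1: +6 fires, +2 burnt (F count now 6)
Step 2: +5 fires, +6 burnt (F count now 5)
Step 3: +2 fires, +5 burnt (F count now 2)
Step 4: +2 fires, +2 burnt (F count now 2)
Step 5: +2 fires, +2 burnt (F count now 2)
Step 6: +2 fires, +2 burnt (F count now 2)
Step 7: +0 fires, +2 burnt (F count now 0)
Fire out after step 7
Initially T: 20, now '.': 29
Total burnt (originally-T cells now '.'): 19

Answer: 19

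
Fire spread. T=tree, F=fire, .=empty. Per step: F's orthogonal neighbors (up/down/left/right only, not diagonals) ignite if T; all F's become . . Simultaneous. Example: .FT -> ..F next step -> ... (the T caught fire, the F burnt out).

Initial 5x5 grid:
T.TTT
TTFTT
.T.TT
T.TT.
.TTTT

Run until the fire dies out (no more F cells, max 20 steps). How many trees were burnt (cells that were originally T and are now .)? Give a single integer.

Answer: 17

Derivation:
Step 1: +3 fires, +1 burnt (F count now 3)
Step 2: +5 fires, +3 burnt (F count now 5)
Step 3: +4 fires, +5 burnt (F count now 4)
Step 4: +2 fires, +4 burnt (F count now 2)
Step 5: +2 fires, +2 burnt (F count now 2)
Step 6: +1 fires, +2 burnt (F count now 1)
Step 7: +0 fires, +1 burnt (F count now 0)
Fire out after step 7
Initially T: 18, now '.': 24
Total burnt (originally-T cells now '.'): 17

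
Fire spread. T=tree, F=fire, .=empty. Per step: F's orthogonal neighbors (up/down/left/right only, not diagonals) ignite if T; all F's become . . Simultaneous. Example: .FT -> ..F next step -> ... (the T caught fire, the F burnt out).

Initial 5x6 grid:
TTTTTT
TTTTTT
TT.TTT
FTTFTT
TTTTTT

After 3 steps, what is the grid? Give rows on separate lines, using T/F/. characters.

Step 1: 7 trees catch fire, 2 burn out
  TTTTTT
  TTTTTT
  FT.FTT
  .FF.FT
  FTTFTT
Step 2: 8 trees catch fire, 7 burn out
  TTTTTT
  FTTFTT
  .F..FT
  .....F
  .FF.FT
Step 3: 7 trees catch fire, 8 burn out
  FTTFTT
  .FF.FT
  .....F
  ......
  .....F

FTTFTT
.FF.FT
.....F
......
.....F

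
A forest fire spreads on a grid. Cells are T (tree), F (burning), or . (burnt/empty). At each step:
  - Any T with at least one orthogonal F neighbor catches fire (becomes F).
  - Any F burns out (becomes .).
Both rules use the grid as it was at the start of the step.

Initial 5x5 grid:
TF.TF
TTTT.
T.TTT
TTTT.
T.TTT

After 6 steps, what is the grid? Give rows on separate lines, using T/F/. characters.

Step 1: 3 trees catch fire, 2 burn out
  F..F.
  TFTT.
  T.TTT
  TTTT.
  T.TTT
Step 2: 3 trees catch fire, 3 burn out
  .....
  F.FF.
  T.TTT
  TTTT.
  T.TTT
Step 3: 3 trees catch fire, 3 burn out
  .....
  .....
  F.FFT
  TTTT.
  T.TTT
Step 4: 4 trees catch fire, 3 burn out
  .....
  .....
  ....F
  FTFF.
  T.TTT
Step 5: 4 trees catch fire, 4 burn out
  .....
  .....
  .....
  .F...
  F.FFT
Step 6: 1 trees catch fire, 4 burn out
  .....
  .....
  .....
  .....
  ....F

.....
.....
.....
.....
....F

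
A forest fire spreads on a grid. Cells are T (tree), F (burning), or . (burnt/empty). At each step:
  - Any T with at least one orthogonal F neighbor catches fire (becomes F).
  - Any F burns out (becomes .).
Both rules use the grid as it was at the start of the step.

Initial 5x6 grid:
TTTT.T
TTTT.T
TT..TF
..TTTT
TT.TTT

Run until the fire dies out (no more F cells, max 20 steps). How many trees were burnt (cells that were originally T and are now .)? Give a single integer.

Step 1: +3 fires, +1 burnt (F count now 3)
Step 2: +3 fires, +3 burnt (F count now 3)
Step 3: +2 fires, +3 burnt (F count now 2)
Step 4: +2 fires, +2 burnt (F count now 2)
Step 5: +0 fires, +2 burnt (F count now 0)
Fire out after step 5
Initially T: 22, now '.': 18
Total burnt (originally-T cells now '.'): 10

Answer: 10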